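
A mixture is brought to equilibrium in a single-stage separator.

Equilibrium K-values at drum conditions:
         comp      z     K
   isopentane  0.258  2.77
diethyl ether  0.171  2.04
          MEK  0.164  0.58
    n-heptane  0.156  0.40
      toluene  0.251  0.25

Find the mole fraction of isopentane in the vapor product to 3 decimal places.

Material balance + equilibrium reduce to Σ zᵢ(Kᵢ−1)/(1+ψ(Kᵢ−1)) = 0.
g(0) = ΣzᵢKᵢ − 1 = 0.284 and g(1) = 1 − Σzᵢ/Kᵢ = -0.854, so a root lies in (0, 1).
Iterate (Newton) starting at ψ = 0.39:
  ψ = 0.390: g = -0.0740, g' = -0.796 → ψ = 0.297
Converged at ψ = 0.297.
Compositions from xᵢ = zᵢ/(1+ψ(Kᵢ−1)), yᵢ = Kᵢxᵢ:
  isopentane: x = 0.169, y = 0.468
  diethyl ether: x = 0.131, y = 0.266
  MEK: x = 0.187, y = 0.109
  n-heptane: x = 0.190, y = 0.076
  toluene: x = 0.323, y = 0.081

y_isopentane = 0.468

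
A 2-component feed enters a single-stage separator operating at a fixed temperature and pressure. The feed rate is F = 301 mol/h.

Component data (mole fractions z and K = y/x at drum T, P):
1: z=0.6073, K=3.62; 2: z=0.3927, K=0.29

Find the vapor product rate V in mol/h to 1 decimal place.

Binary case is linear: z₁(K₁−1)(1+β(K₂−1)) + z₂(K₂−1)(1+β(K₁−1)) = 0
⇒ β = [z₁(K₁−1)+z₂(K₂−1)] / [−(K₁−1)(K₂−1)] = 1.31231/1.86020 = 0.7055
Then V = β·F = 0.7055·301 = 212.3 mol/h and L = F − V = 88.7 mol/h.

V = 212.3 mol/h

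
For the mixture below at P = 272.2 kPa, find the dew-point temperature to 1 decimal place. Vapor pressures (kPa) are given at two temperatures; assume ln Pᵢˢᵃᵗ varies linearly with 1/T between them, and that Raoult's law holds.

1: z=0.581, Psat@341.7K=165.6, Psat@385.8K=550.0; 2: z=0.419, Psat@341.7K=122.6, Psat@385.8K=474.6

Dew-point temperature: Σzᵢ·P/Pᵢˢᵃᵗ(T) = 1. Interpolate ln Pᵢˢᵃᵗ = aᵢ + bᵢ/T.
  T = 341.7 K: ΣzᵢP/Pᵢˢᵃᵗ = 1.8853
  T = 385.8 K: ΣzᵢP/Pᵢˢᵃᵗ = 0.5279
  T = 363.8 K: ΣzᵢP/Pᵢˢᵃᵗ = 0.9577
  T = 352.8 K: ΣzᵢP/Pᵢˢᵃᵗ = 1.3272
  T = 358.3 K: ΣzᵢP/Pᵢˢᵃᵗ = 1.1246
  T = 361.1 K: ΣzᵢP/Pᵢˢᵃᵗ = 1.0357
Interpolating between 361.1 K and 363.8 K gives T ≈ 362.3 K.

T = 362.3 K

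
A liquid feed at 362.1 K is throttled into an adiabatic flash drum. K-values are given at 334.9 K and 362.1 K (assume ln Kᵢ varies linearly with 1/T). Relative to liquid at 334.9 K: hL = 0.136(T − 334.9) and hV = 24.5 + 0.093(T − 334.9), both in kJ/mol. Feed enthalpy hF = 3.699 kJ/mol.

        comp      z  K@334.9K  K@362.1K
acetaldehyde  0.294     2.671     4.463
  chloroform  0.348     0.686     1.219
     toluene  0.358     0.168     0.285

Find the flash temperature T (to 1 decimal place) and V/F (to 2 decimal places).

Adiabatic flash: solve Rachford–Rice at each trial T, then check hF = ψ·hV(T) + (1−ψ)·hL(T).
  T = 334.9 K: K = (2.671, 0.686, 0.168), RR gives ψ = 0.082, H_out = 2.015 kJ/mol
  T = 362.1 K: K = (4.463, 1.219, 0.285), RR gives ψ = 0.546, H_out = 16.447 kJ/mol
  T = 348.5 K: K = (3.487, 0.925, 0.221), RR gives ψ = 0.329, H_out = 9.728 kJ/mol
  T = 341.7 K: K = (3.060, 0.799, 0.193), RR gives ψ = 0.212, H_out = 6.058 kJ/mol
  T = 338.3 K: K = (2.861, 0.741, 0.180), RR gives ψ = 0.149, H_out = 4.098 kJ/mol
  T = 336.6 K: K = (2.765, 0.713, 0.174), RR gives ψ = 0.116, H_out = 3.074 kJ/mol
Linear interpolation between T = 336.6 (H_out = 3.074) and T = 338.3 (H_out = 4.098) on hF = 3.699 gives T ≈ 337.6 K, at which ψ = 0.14.

T = 337.6 K, V/F = 0.14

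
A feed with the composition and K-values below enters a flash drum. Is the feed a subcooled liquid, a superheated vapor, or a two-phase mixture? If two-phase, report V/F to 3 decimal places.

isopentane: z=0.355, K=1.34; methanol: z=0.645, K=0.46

ΣzᵢKᵢ = 0.772; Σzᵢ/Kᵢ = 1.667.
Since ΣzᵢKᵢ < 1 the mixture is below its bubble point — single liquid phase.

subcooled liquid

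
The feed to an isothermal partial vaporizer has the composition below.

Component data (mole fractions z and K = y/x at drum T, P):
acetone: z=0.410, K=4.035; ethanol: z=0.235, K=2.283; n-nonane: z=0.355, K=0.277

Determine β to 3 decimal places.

β = 0.729

Let β = V/F and solve Σ zᵢ(Kᵢ−1)/(1+β(Kᵢ−1)) = 0.
g(0) = ΣzᵢKᵢ − 1 = 1.289 and g(1) = 1 − Σzᵢ/Kᵢ = -0.486, so a root lies in (0, 1).
Newton–Raphson from β = 0.51:
  β = 0.510: g = 0.2641, g' = -1.189 → β = 0.732
  β = 0.732: g = -0.0036, g' = -1.304 → β = 0.729
Converged at β = 0.729.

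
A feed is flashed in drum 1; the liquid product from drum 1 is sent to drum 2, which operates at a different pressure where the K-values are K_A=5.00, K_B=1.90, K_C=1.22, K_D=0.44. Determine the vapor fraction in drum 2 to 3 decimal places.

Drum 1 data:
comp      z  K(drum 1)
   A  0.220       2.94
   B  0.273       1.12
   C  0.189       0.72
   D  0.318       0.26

Drum 1:
Material balance + equilibrium reduce to Σ zᵢ(Kᵢ−1)/(1+ψ₁(Kᵢ−1)) = 0.
Check two-phase: ΣzᵢKᵢ = 1.171 > 1 and Σzᵢ/Kᵢ = 1.804 > 1, so g(0) = 0.171 > 0 and g(1) = -0.804 < 0.
Newton iteration, ψ₁⁰ = 0.39:
  ψ₁ = 0.390: g = -0.1159, g' = -0.635 → ψ₁ = 0.207
  ψ₁ = 0.207: g = 0.0022, g' = -0.685 → ψ₁ = 0.211
Converged at ψ₁ = 0.211.
Drum-1 compositions:
  A: x = 0.156, y = 0.459
  B: x = 0.266, y = 0.298
  C: x = 0.201, y = 0.145
  D: x = 0.377, y = 0.098
Drum-2 feed = drum-1 liquid: z₂ = (0.1562, 0.2663, 0.2008, 0.3767).
Drum 2:
Let ψ₂ = V/F and solve Σ zᵢ(Kᵢ−1)/(1+ψ₂(Kᵢ−1)) = 0.
Feasibility: ΣzᵢKᵢ = 1.698, Σzᵢ/Kᵢ = 1.192 — both > 1, two phases present.
Iterate (Newton) starting at ψ₂ = 0.3:
  ψ₂ = 0.300: g = 0.2606, g' = -0.829 → ψ₂ = 0.614
  ψ₂ = 0.614: g = 0.0524, g' = -0.581 → ψ₂ = 0.705
Converged at ψ₂ = 0.705.
  A: x = 0.041, y = 0.204
  B: x = 0.163, y = 0.310
  C: x = 0.174, y = 0.212
  D: x = 0.622, y = 0.274

V/F (drum 2) = 0.705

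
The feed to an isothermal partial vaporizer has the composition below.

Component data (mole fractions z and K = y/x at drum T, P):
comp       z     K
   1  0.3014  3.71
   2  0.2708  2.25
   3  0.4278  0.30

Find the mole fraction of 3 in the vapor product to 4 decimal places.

Material balance + equilibrium reduce to Σ zᵢ(Kᵢ−1)/(1+ψ(Kᵢ−1)) = 0.
Feasibility: ΣzᵢKᵢ = 1.8558, Σzᵢ/Kᵢ = 1.6276 — both > 1, two phases present.
Iterate (Newton) starting at ψ = 0.5:
  ψ = 0.5000: g = 0.09443, g' = -1.0555 → ψ = 0.5895
  ψ = 0.5895: g = -0.00048, g' = -1.0759 → ψ = 0.5890
Converged at ψ = 0.5890.
Compositions from xᵢ = zᵢ/(1+ψ(Kᵢ−1)), yᵢ = Kᵢxᵢ:
  1: x = 0.1161, y = 0.4307
  2: x = 0.1560, y = 0.3509
  3: x = 0.7279, y = 0.2184

y_3 = 0.2184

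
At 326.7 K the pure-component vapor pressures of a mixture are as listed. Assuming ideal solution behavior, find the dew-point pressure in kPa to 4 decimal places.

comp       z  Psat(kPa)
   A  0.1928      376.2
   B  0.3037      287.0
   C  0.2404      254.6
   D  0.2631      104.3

Pdew = 198.5136 kPa

At the dew point ψ → 1, so Σzᵢ/Kᵢ = 1 with Kᵢ = Pᵢˢᵃᵗ/P ⇒ 1/P = Σzᵢ/Pᵢˢᵃᵗ.
1/P = 0.1928/376.2 + 0.3037/287.0 + 0.2404/254.6 + 0.2631/104.3 = 0.0050374 ⇒ P = 198.5136 kPa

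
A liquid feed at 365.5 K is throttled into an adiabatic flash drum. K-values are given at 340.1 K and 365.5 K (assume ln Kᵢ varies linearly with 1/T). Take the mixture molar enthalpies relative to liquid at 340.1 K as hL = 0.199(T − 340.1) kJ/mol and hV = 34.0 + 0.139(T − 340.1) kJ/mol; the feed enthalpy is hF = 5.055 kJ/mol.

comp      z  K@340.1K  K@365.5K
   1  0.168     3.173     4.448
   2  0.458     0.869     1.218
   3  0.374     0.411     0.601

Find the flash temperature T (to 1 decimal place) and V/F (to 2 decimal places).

T = 341.7 K, V/F = 0.14

Adiabatic flash: solve Rachford–Rice at each trial T, then check hF = ψ·hV(T) + (1−ψ)·hL(T).
  T = 340.1 K: K = (3.173, 0.869, 0.411), RR gives ψ = 0.107, H_out = 3.650 kJ/mol
  T = 365.5 K: K = (4.448, 1.218, 0.601), RR gives ψ = 0.871, H_out = 33.330 kJ/mol
  T = 352.8 K: K = (3.780, 1.035, 0.500), RR gives ψ = 0.408, H_out = 16.087 kJ/mol
  T = 346.5 K: K = (3.471, 0.951, 0.455), RR gives ψ = 0.246, H_out = 9.526 kJ/mol
  T = 343.3 K: K = (3.320, 0.909, 0.432), RR gives ψ = 0.174, H_out = 6.516 kJ/mol
  T = 341.7 K: K = (3.246, 0.889, 0.422), RR gives ψ = 0.140, H_out = 5.069 kJ/mol
Linear interpolation between T = 340.1 (H_out = 3.650) and T = 341.7 (H_out = 5.069) on hF = 5.055 gives T ≈ 341.7 K, at which ψ = 0.14.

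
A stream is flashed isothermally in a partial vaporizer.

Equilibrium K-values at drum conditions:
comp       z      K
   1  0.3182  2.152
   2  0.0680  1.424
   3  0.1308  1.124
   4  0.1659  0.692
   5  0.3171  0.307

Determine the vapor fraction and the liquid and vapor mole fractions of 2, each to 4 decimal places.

ψ = 0.2603, x_2 = 0.0612, y_2 = 0.0872

Let ψ = V/F and solve Σ zᵢ(Kᵢ−1)/(1+ψ(Kᵢ−1)) = 0.
Feasibility: ΣzᵢKᵢ = 1.1408, Σzᵢ/Kᵢ = 1.5846 — both > 1, two phases present.
Newton–Raphson from ψ = 0.5:
  ψ = 0.5000: g = -0.12501, g' = -0.5587 → ψ = 0.2762
  ψ = 0.2762: g = -0.00806, g' = -0.5064 → ψ = 0.2603
Converged at ψ = 0.2603.
Compositions from xᵢ = zᵢ/(1+ψ(Kᵢ−1)), yᵢ = Kᵢxᵢ:
  1: x = 0.2448, y = 0.5268
  2: x = 0.0612, y = 0.0872
  3: x = 0.1267, y = 0.1424
  4: x = 0.1804, y = 0.1248
  5: x = 0.3869, y = 0.1188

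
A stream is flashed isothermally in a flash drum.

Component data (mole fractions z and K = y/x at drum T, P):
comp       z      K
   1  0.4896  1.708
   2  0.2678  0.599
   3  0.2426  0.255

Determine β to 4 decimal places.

β = 0.1396

Newton iteration, β⁰ = 0.53:
  β = 0.5300: g = -0.18298, g' = -0.5669 → β = 0.2072
  β = 0.2072: g = -0.02857, g' = -0.4262 → β = 0.1402
  β = 0.1402: g = -0.00026, g' = -0.4193 → β = 0.1396
Converged at β = 0.1396.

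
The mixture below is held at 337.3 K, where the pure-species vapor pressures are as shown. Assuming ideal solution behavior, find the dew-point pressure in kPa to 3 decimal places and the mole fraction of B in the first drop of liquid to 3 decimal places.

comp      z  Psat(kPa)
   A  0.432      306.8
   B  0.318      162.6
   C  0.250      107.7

Pdew = 175.899 kPa, x_B = 0.344

At the dew point ψ → 1, so Σzᵢ/Kᵢ = 1 with Kᵢ = Pᵢˢᵃᵗ/P ⇒ 1/P = Σzᵢ/Pᵢˢᵃᵗ.
1/P = 0.432/306.8 + 0.318/162.6 + 0.250/107.7 = 0.005685 ⇒ P = 175.899 kPa
xᵢ = zᵢP/Pᵢˢᵃᵗ ⇒ x_B = 0.318·175.899/162.6 = 0.344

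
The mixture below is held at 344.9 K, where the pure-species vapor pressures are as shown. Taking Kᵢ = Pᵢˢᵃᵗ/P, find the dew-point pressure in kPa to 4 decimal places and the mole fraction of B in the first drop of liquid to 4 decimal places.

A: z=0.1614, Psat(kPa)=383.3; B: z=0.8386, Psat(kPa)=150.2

Pdew = 166.5472 kPa, x_B = 0.9299

At the dew point ψ → 1, so Σzᵢ/Kᵢ = 1 with Kᵢ = Pᵢˢᵃᵗ/P ⇒ 1/P = Σzᵢ/Pᵢˢᵃᵗ.
1/P = 0.1614/383.3 + 0.8386/150.2 = 0.0060043 ⇒ P = 166.5472 kPa
xᵢ = zᵢP/Pᵢˢᵃᵗ ⇒ x_B = 0.8386·166.5472/150.2 = 0.9299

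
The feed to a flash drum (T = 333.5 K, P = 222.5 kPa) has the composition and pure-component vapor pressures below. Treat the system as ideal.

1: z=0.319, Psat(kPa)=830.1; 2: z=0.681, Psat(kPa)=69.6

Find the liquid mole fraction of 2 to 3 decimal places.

Raoult's law: Kᵢ = Pᵢˢᵃᵗ/P = Pᵢˢᵃᵗ/222.5.
  K_1 = 830.1/222.5 = 3.73079, K_2 = 69.6/222.5 = 0.31281
Rachford–Rice: g(ψ) = Σ zᵢ(Kᵢ−1)/(1+ψ(Kᵢ−1)) = 0.
g(0) = ΣzᵢKᵢ − 1 = 0.403 and g(1) = 1 − Σzᵢ/Kᵢ = -1.263, so a root lies in (0, 1).
Binary case is linear: z₁(K₁−1)(1+ψ(K₂−1)) + z₂(K₂−1)(1+ψ(K₁−1)) = 0
⇒ ψ = [z₁(K₁−1)+z₂(K₂−1)] / [−(K₁−1)(K₂−1)] = 0.4031/1.8766 = 0.215
Compositions from xᵢ = zᵢ/(1+ψ(Kᵢ−1)), yᵢ = Kᵢxᵢ:
  1: x = 0.201, y = 0.750
  2: x = 0.799, y = 0.250

x_2 = 0.799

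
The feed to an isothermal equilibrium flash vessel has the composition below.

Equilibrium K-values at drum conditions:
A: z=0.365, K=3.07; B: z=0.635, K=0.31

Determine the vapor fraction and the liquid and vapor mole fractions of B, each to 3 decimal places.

ψ = 0.222, x_B = 0.750, y_B = 0.232

Let ψ = V/F and solve Σ zᵢ(Kᵢ−1)/(1+ψ(Kᵢ−1)) = 0.
Check two-phase: ΣzᵢKᵢ = 1.317 > 1 and Σzᵢ/Kᵢ = 2.167 > 1, so g(0) = 0.317 > 0 and g(1) = -1.167 < 0.
Newton iteration, ψ⁰ = 0.63:
  ψ = 0.630: g = -0.4472, g' = -1.241 → ψ = 0.270
  ψ = 0.270: g = -0.0533, g' = -1.101 → ψ = 0.221
  ψ = 0.221: g = 0.0013, g' = -1.157 → ψ = 0.222
Converged at ψ = 0.222.
Compositions from xᵢ = zᵢ/(1+ψ(Kᵢ−1)), yᵢ = Kᵢxᵢ:
  A: x = 0.250, y = 0.768
  B: x = 0.750, y = 0.232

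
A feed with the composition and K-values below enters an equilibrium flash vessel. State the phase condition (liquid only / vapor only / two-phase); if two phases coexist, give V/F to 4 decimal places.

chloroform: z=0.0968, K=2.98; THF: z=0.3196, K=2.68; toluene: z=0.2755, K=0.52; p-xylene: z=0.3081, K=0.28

ΣzᵢKᵢ = 1.3745; Σzᵢ/Kᵢ = 1.7819.
Both exceed 1, so a two-phase solution exists.
Iterate (Newton) starting at ψ = 0.5:
  ψ = 0.5000: g = -0.13249, g' = -0.8621 → ψ = 0.3463
  ψ = 0.3463: g = -0.00099, g' = -0.8688 → ψ = 0.3452
Converged at ψ = 0.3452.

two-phase, V/F = 0.3452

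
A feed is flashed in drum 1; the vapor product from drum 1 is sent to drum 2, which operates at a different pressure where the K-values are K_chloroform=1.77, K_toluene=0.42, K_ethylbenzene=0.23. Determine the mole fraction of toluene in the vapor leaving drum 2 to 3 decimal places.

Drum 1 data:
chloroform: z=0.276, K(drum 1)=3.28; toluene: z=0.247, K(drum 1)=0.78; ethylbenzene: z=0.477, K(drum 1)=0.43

y_toluene (drum 2) = 0.099

Drum 1:
Rachford–Rice: g(ψ₁) = Σ zᵢ(Kᵢ−1)/(1+ψ₁(Kᵢ−1)) = 0.
g(0) = ΣzᵢKᵢ − 1 = 0.303 and g(1) = 1 − Σzᵢ/Kᵢ = -0.510, so a root lies in (0, 1).
Newton iteration, ψ₁⁰ = 0.5:
  ψ₁ = 0.500: g = -0.1473, g' = -0.632 → ψ₁ = 0.267
  ψ₁ = 0.267: g = 0.0129, g' = -0.784 → ψ₁ = 0.283
Converged at ψ₁ = 0.283.
Drum-1 compositions:
  chloroform: x = 0.168, y = 0.550
  toluene: x = 0.263, y = 0.205
  ethylbenzene: x = 0.569, y = 0.245
Drum-2 feed = drum-1 vapor: z₂ = (0.5499, 0.2055, 0.2446).
Drum 2:
Material balance + equilibrium reduce to Σ zᵢ(Kᵢ−1)/(1+ψ₂(Kᵢ−1)) = 0.
Check two-phase: ΣzᵢKᵢ = 1.116 > 1 and Σzᵢ/Kᵢ = 1.864 > 1, so g(0) = 0.116 > 0 and g(1) = -0.864 < 0.
Newton iteration, ψ₂⁰ = 0.46:
  ψ₂ = 0.460: g = -0.1416, g' = -0.654 → ψ₂ = 0.244
  ψ₂ = 0.244: g = -0.0141, g' = -0.545 → ψ₂ = 0.218
Converged at ψ₂ = 0.218.
  chloroform: x = 0.471, y = 0.834
  toluene: x = 0.235, y = 0.099
  ethylbenzene: x = 0.294, y = 0.068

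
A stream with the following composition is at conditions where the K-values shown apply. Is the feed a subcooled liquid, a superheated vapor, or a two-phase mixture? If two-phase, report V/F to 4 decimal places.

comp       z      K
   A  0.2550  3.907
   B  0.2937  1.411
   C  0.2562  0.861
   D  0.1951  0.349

two-phase, V/F = 0.8145

ΣzᵢKᵢ = 1.6994; Σzᵢ/Kᵢ = 1.1300.
Both exceed 1, so a two-phase solution exists.
Let ψ = V/F and solve Σ zᵢ(Kᵢ−1)/(1+ψ(Kᵢ−1)) = 0.
Newton–Raphson from ψ = 0.32:
  ψ = 0.3200: g = 0.29302, g' = -0.7545 → ψ = 0.7084
  ψ = 0.7084: g = 0.06059, g' = -0.5509 → ψ = 0.8184
  ψ = 0.8184: g = -0.00230, g' = -0.6016 → ψ = 0.8145
Converged at ψ = 0.8145.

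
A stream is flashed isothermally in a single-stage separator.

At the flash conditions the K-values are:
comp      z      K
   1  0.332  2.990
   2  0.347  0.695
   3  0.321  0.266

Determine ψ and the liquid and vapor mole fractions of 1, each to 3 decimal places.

ψ = 0.294, x_1 = 0.209, y_1 = 0.626

Rachford–Rice: g(ψ) = Σ zᵢ(Kᵢ−1)/(1+ψ(Kᵢ−1)) = 0.
Feasibility: ΣzᵢKᵢ = 1.319, Σzᵢ/Kᵢ = 1.817 — both > 1, two phases present.
Newton–Raphson from ψ = 0.5:
  ψ = 0.500: g = -0.1659, g' = -0.807 → ψ = 0.294
Converged at ψ = 0.294.
Compositions from xᵢ = zᵢ/(1+ψ(Kᵢ−1)), yᵢ = Kᵢxᵢ:
  1: x = 0.209, y = 0.626
  2: x = 0.381, y = 0.265
  3: x = 0.409, y = 0.109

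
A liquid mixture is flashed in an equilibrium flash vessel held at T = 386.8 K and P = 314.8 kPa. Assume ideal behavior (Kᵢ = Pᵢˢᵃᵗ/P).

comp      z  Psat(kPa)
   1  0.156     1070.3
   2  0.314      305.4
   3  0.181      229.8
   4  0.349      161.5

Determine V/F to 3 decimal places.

Raoult's law: Kᵢ = Pᵢˢᵃᵗ/P = Pᵢˢᵃᵗ/314.8.
  K_1 = 1070.3/314.8 = 3.39994, K_2 = 305.4/314.8 = 0.97014, K_3 = 229.8/314.8 = 0.72999, K_4 = 161.5/314.8 = 0.51302
Rachford–Rice: g(V/F) = Σ zᵢ(Kᵢ−1)/(1+V/F(Kᵢ−1)) = 0.
Check two-phase: ΣzᵢKᵢ = 1.146 > 1 and Σzᵢ/Kᵢ = 1.298 > 1, so g(0) = 0.146 > 0 and g(1) = -0.298 < 0.
Iterate (Newton) starting at V/F = 0.56:
  V/F = 0.560: g = -0.1411, g' = -0.339 → V/F = 0.143
  V/F = 0.143: g = 0.0356, g' = -0.608 → V/F = 0.202
  V/F = 0.202: g = 0.0026, g' = -0.524 → V/F = 0.207
Converged at V/F = 0.207.

V/F = 0.207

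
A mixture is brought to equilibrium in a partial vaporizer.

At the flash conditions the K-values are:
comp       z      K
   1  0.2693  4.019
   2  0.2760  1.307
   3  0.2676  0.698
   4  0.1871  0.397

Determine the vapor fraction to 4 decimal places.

Newton iteration, ψ⁰ = 0.5:
  ψ = 0.5000: g = 0.14072, g' = -0.5826 → ψ = 0.7415
  ψ = 0.7415: g = 0.01184, g' = -0.5144 → ψ = 0.7646
  ψ = 0.7646: g = -0.00002, g' = -0.5168 → ψ = 0.7645
Converged at ψ = 0.7645.

ψ = 0.7645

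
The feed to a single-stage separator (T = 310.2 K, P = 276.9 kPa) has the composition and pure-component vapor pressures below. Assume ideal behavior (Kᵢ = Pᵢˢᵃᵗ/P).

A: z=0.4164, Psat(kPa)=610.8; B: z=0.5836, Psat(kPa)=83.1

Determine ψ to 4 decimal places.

ψ = 0.1110

Raoult's law: Kᵢ = Pᵢˢᵃᵗ/P = Pᵢˢᵃᵗ/276.9.
  K_A = 610.8/276.9 = 2.205850, K_B = 83.1/276.9 = 0.300108
Binary case is linear: z₁(K₁−1)(1+ψ(K₂−1)) + z₂(K₂−1)(1+ψ(K₁−1)) = 0
⇒ ψ = [z₁(K₁−1)+z₂(K₂−1)] / [−(K₁−1)(K₂−1)] = 0.09366/0.84396 = 0.1110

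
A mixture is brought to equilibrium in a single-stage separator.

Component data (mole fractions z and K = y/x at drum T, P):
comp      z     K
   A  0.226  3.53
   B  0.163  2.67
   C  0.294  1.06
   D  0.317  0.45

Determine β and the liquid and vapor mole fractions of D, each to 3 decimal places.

β = 0.820, x_D = 0.578, y_D = 0.260

Let β = V/F and solve Σ zᵢ(Kᵢ−1)/(1+β(Kᵢ−1)) = 0.
g(0) = ΣzᵢKᵢ − 1 = 0.687 and g(1) = 1 − Σzᵢ/Kᵢ = -0.107, so a root lies in (0, 1).
Iterate (Newton) starting at β = 0.68:
  β = 0.680: g = 0.0761, g' = -0.541 → β = 0.821
  β = 0.821: g = -0.0003, g' = -0.553 → β = 0.820
Converged at β = 0.820.
Compositions from xᵢ = zᵢ/(1+β(Kᵢ−1)), yᵢ = Kᵢxᵢ:
  A: x = 0.073, y = 0.259
  B: x = 0.069, y = 0.184
  C: x = 0.280, y = 0.297
  D: x = 0.578, y = 0.260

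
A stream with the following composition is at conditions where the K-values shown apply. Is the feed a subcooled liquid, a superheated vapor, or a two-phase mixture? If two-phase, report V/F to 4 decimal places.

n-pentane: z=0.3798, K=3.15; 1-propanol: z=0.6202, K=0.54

ΣzᵢKᵢ = 1.5313; Σzᵢ/Kᵢ = 1.2691.
Both exceed 1, so a two-phase solution exists.
Let ψ = V/F and solve Σ zᵢ(Kᵢ−1)/(1+ψ(Kᵢ−1)) = 0.
Binary case is linear: z₁(K₁−1)(1+ψ(K₂−1)) + z₂(K₂−1)(1+ψ(K₁−1)) = 0
⇒ ψ = [z₁(K₁−1)+z₂(K₂−1)] / [−(K₁−1)(K₂−1)] = 0.53128/0.98900 = 0.5372

two-phase, V/F = 0.5372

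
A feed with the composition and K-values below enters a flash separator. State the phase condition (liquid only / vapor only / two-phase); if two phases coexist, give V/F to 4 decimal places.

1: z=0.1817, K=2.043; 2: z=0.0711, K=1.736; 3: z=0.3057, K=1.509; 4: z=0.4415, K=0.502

ΣzᵢKᵢ = 1.1776; Σzᵢ/Kᵢ = 1.2120.
Both exceed 1, so a two-phase solution exists.
Let ψ = V/F and solve Σ zᵢ(Kᵢ−1)/(1+ψ(Kᵢ−1)) = 0.
Iterate (Newton) starting at ψ = 0.5:
  ψ = 0.5000: g = -0.00592, g' = -0.3504 → ψ = 0.4831
Converged at ψ = 0.4831.

two-phase, V/F = 0.4831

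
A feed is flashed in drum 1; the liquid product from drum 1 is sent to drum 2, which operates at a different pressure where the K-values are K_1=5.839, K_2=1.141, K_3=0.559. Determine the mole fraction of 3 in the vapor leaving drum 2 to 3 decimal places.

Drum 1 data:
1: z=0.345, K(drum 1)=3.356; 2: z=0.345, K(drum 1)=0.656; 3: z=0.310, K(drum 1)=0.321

Drum 1:
Newton–Raphson from ψ₁ = 0.34:
  ψ₁ = 0.340: g = 0.0432, g' = -0.884 → ψ₁ = 0.389
  ψ₁ = 0.389: g = 0.0012, g' = -0.840 → ψ₁ = 0.390
Converged at ψ₁ = 0.390.
Drum-1 compositions:
  1: x = 0.180, y = 0.603
  2: x = 0.398, y = 0.261
  3: x = 0.422, y = 0.135
Drum-2 feed = drum-1 liquid: z₂ = (0.1797, 0.3985, 0.4218).
Drum 2:
Rachford–Rice: g(ψ₂) = Σ zᵢ(Kᵢ−1)/(1+ψ₂(Kᵢ−1)) = 0.
Check two-phase: ΣzᵢKᵢ = 1.740 > 1 and Σzᵢ/Kᵢ = 1.135 > 1, so g(0) = 0.740 > 0 and g(1) = -0.135 < 0.
Iterate (Newton) starting at ψ₂ = 0.5:
  ψ₂ = 0.500: g = 0.0682, g' = -0.502 → ψ₂ = 0.636
  ψ₂ = 0.636: g = 0.0064, g' = -0.418 → ψ₂ = 0.651
Converged at ψ₂ = 0.651.
  1: x = 0.043, y = 0.253
  2: x = 0.365, y = 0.416
  3: x = 0.592, y = 0.331

y_3 (drum 2) = 0.331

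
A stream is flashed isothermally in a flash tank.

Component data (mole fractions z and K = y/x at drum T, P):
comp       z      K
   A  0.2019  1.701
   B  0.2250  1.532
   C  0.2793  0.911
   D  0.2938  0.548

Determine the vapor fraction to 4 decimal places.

ψ = 0.5089

Newton iteration, ψ⁰ = 0.31:
  ψ = 0.3100: g = 0.03902, g' = -0.1974 → ψ = 0.5077
  ψ = 0.5077: g = 0.00025, g' = -0.1970 → ψ = 0.5089
Converged at ψ = 0.5089.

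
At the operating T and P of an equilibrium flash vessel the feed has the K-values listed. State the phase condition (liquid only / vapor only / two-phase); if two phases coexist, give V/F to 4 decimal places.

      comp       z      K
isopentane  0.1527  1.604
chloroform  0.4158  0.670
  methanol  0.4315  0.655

liquid only

ΣzᵢKᵢ = 0.8061; Σzᵢ/Kᵢ = 1.3746.
Since ΣzᵢKᵢ < 1 the mixture is below its bubble point — single liquid phase.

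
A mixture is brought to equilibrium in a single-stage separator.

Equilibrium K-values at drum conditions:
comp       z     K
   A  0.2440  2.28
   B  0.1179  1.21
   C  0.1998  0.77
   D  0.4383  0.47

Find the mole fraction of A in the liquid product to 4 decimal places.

Rachford–Rice: g(V/F) = Σ zᵢ(Kᵢ−1)/(1+V/F(Kᵢ−1)) = 0.
g(0) = ΣzᵢKᵢ − 1 = 0.0588 and g(1) = 1 − Σzᵢ/Kᵢ = -0.3965, so a root lies in (0, 1).
Iterate (Newton) starting at V/F = 0.5:
  V/F = 0.5000: g = -0.15513, g' = -0.3943 → V/F = 0.1066
  V/F = 0.1066: g = 0.00574, g' = -0.4639 → V/F = 0.1189
  V/F = 0.1189: g = 0.00004, g' = -0.4575 → V/F = 0.1190
Converged at V/F = 0.1190.
Compositions from xᵢ = zᵢ/(1+V/F(Kᵢ−1)), yᵢ = Kᵢxᵢ:
  A: x = 0.2117, y = 0.4828
  B: x = 0.1150, y = 0.1392
  C: x = 0.2054, y = 0.1582
  D: x = 0.4678, y = 0.2199

x_A = 0.2117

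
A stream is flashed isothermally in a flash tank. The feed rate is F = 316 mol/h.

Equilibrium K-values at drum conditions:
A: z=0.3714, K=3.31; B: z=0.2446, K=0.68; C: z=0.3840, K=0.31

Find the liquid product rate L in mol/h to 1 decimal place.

Iterate (Newton) starting at V/F = 0.57:
  V/F = 0.5700: g = -0.16213, g' = -0.9034 → V/F = 0.3905
  V/F = 0.3905: g = -0.00111, g' = -0.9230 → V/F = 0.3893
Converged at V/F = 0.3893.
Then V = V/F·F = 0.3893·316 = 123.0 mol/h and L = F − V = 193.0 mol/h.

L = 193.0 mol/h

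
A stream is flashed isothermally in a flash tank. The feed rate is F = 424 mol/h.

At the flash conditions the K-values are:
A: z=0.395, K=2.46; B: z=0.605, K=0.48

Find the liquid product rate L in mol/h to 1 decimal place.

Rachford–Rice: g(ψ) = Σ zᵢ(Kᵢ−1)/(1+ψ(Kᵢ−1)) = 0.
Check two-phase: ΣzᵢKᵢ = 1.262 > 1 and Σzᵢ/Kᵢ = 1.421 > 1, so g(0) = 0.262 > 0 and g(1) = -0.421 < 0.
Newton–Raphson from ψ = 0.59:
  ψ = 0.590: g = -0.1440, g' = -0.583 → ψ = 0.343
  ψ = 0.343: g = 0.0013, g' = -0.616 → ψ = 0.345
Converged at ψ = 0.345.
Then V = ψ·F = 0.3452·424 = 146.4 mol/h and L = F − V = 277.6 mol/h.

L = 277.6 mol/h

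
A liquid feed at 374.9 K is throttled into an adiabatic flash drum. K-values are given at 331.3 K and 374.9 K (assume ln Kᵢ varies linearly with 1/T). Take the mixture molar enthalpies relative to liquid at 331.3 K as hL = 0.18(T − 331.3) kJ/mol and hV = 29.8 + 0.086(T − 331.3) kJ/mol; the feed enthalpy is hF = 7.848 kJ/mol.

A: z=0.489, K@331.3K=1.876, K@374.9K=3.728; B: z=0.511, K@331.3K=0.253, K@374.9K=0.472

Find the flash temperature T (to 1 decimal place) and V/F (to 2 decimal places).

Adiabatic flash: solve Rachford–Rice at each trial T, then check hF = ψ·hV(T) + (1−ψ)·hL(T).
  T = 331.3 K: K = (1.876, 0.253), RR gives ψ = 0.071, H_out = 2.124 kJ/mol
  T = 374.9 K: K = (3.728, 0.472), RR gives ψ = 0.739, H_out = 26.837 kJ/mol
  T = 353.1 K: K = (2.701, 0.352), RR gives ψ = 0.455, H_out = 16.539 kJ/mol
  T = 342.2 K: K = (2.264, 0.300), RR gives ψ = 0.294, H_out = 10.436 kJ/mol
  T = 336.8 K: K = (2.066, 0.276), RR gives ψ = 0.196, H_out = 6.734 kJ/mol
  T = 339.5 K: K = (2.164, 0.288), RR gives ψ = 0.248, H_out = 8.664 kJ/mol
  T = 338.1 K: K = (2.113, 0.282), RR gives ψ = 0.222, H_out = 7.685 kJ/mol
Linear interpolation between T = 338.1 (H_out = 7.685) and T = 339.5 (H_out = 8.664) on hF = 7.848 gives T ≈ 338.3 K, at which ψ = 0.23.

T = 338.3 K, V/F = 0.23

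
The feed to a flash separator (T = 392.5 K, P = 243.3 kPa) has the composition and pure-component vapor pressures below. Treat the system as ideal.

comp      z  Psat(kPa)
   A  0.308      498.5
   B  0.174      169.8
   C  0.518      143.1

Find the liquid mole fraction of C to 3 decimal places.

Raoult's law: Kᵢ = Pᵢˢᵃᵗ/P = Pᵢˢᵃᵗ/243.3.
  K_A = 498.5/243.3 = 2.04891, K_B = 169.8/243.3 = 0.69790, K_C = 143.1/243.3 = 0.58816
Material balance + equilibrium reduce to Σ zᵢ(Kᵢ−1)/(1+ψ(Kᵢ−1)) = 0.
Feasibility: ΣzᵢKᵢ = 1.057, Σzᵢ/Kᵢ = 1.280 — both > 1, two phases present.
Newton–Raphson from ψ = 0.5:
  ψ = 0.500: g = -0.1186, g' = -0.307 → ψ = 0.114
  ψ = 0.114: g = 0.0104, g' = -0.384 → ψ = 0.141
Converged at ψ = 0.141.
Compositions from xᵢ = zᵢ/(1+ψ(Kᵢ−1)), yᵢ = Kᵢxᵢ:
  A: x = 0.268, y = 0.550
  B: x = 0.182, y = 0.127
  C: x = 0.550, y = 0.323

x_C = 0.550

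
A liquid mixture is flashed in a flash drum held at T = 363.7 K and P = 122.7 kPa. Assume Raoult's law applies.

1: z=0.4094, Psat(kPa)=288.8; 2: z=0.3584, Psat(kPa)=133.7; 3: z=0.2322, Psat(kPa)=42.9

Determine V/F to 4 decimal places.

V/F = 0.7681

Raoult's law: Kᵢ = Pᵢˢᵃᵗ/P = Pᵢˢᵃᵗ/122.7.
  K_1 = 288.8/122.7 = 2.353708, K_2 = 133.7/122.7 = 1.089650, K_3 = 42.9/122.7 = 0.349633
Material balance + equilibrium reduce to Σ zᵢ(Kᵢ−1)/(1+V/F(Kᵢ−1)) = 0.
Feasibility: ΣzᵢKᵢ = 1.4353, Σzᵢ/Kᵢ = 1.1670 — both > 1, two phases present.
Iterate (Newton) starting at V/F = 0.56:
  V/F = 0.5600: g = 0.10831, g' = -0.4883 → V/F = 0.7818
  V/F = 0.7818: g = -0.00795, g' = -0.5861 → V/F = 0.7682
  V/F = 0.7682: g = -0.00008, g' = -0.5751 → V/F = 0.7681
Converged at V/F = 0.7681.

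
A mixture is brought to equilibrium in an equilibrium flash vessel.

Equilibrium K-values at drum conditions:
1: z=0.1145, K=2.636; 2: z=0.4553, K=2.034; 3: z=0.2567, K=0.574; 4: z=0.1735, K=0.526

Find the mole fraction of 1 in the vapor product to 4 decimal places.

Iterate (Newton) starting at ψ = 0.41:
  ψ = 0.4100: g = 0.20816, g' = -0.4783 → ψ = 0.8452
  ψ = 0.8452: g = 0.02175, g' = -0.4149 → ψ = 0.8976
  ψ = 0.8976: g = -0.00016, g' = -0.4215 → ψ = 0.8973
Converged at ψ = 0.8973.
Compositions from xᵢ = zᵢ/(1+ψ(Kᵢ−1)), yᵢ = Kᵢxᵢ:
  1: x = 0.0464, y = 0.1223
  2: x = 0.2362, y = 0.4804
  3: x = 0.4155, y = 0.2385
  4: x = 0.3019, y = 0.1588

y_1 = 0.1223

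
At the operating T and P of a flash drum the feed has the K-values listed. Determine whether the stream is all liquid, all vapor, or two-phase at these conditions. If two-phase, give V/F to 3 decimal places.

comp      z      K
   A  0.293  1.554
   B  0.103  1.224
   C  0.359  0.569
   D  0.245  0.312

all liquid

ΣzᵢKᵢ = 0.862; Σzᵢ/Kᵢ = 1.689.
Since ΣzᵢKᵢ < 1 the mixture is below its bubble point — single liquid phase.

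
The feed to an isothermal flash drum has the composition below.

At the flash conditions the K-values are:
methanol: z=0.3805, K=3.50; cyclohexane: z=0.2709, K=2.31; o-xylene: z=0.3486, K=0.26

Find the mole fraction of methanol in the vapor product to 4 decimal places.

y_methanol = 0.4857

Material balance + equilibrium reduce to Σ zᵢ(Kᵢ−1)/(1+V/F(Kᵢ−1)) = 0.
Check two-phase: ΣzᵢKᵢ = 2.0482 > 1 and Σzᵢ/Kᵢ = 1.5668 > 1, so g(0) = 1.0482 > 0 and g(1) = -0.5668 < 0.
Newton–Raphson from V/F = 0.5:
  V/F = 0.5000: g = 0.22774, g' = -1.1204 → V/F = 0.7033
  V/F = 0.7033: g = -0.00829, g' = -1.2685 → V/F = 0.6967
Converged at V/F = 0.6967.
Compositions from xᵢ = zᵢ/(1+V/F(Kᵢ−1)), yᵢ = Kᵢxᵢ:
  methanol: x = 0.1388, y = 0.4857
  cyclohexane: x = 0.1416, y = 0.3272
  o-xylene: x = 0.7196, y = 0.1871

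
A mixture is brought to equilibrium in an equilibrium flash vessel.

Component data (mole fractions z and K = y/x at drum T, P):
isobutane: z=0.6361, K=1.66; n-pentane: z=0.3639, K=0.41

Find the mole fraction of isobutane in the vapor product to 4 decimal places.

y_isobutane = 0.7835

Iterate (Newton) starting at V/F = 0.37:
  V/F = 0.3700: g = 0.06277, g' = -0.3863 → V/F = 0.5325
  V/F = 0.5325: g = -0.00240, g' = -0.4210 → V/F = 0.5268
Converged at V/F = 0.5268.
Compositions from xᵢ = zᵢ/(1+V/F(Kᵢ−1)), yᵢ = Kᵢxᵢ:
  isobutane: x = 0.4720, y = 0.7835
  n-pentane: x = 0.5280, y = 0.2165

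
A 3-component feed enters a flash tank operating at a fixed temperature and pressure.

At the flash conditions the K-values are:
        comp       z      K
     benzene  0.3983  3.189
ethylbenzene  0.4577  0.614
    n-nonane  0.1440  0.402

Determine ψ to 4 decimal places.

ψ = 0.6213

Let ψ = V/F and solve Σ zᵢ(Kᵢ−1)/(1+ψ(Kᵢ−1)) = 0.
Check two-phase: ΣzᵢKᵢ = 1.6091 > 1 and Σzᵢ/Kᵢ = 1.2285 > 1, so g(0) = 0.6091 > 0 and g(1) = -0.2285 < 0.
Iterate (Newton) starting at ψ = 0.56:
  ψ = 0.5600: g = 0.03685, g' = -0.6126 → ψ = 0.6201
  ψ = 0.6201: g = 0.00069, g' = -0.5914 → ψ = 0.6213
Converged at ψ = 0.6213.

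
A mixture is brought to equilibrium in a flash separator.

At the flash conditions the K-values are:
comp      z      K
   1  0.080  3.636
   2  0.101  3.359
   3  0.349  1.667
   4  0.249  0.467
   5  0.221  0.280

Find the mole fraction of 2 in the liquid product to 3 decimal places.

x_2 = 0.051

Rachford–Rice: g(ψ) = Σ zᵢ(Kᵢ−1)/(1+ψ(Kᵢ−1)) = 0.
Check two-phase: ΣzᵢKᵢ = 1.390 > 1 and Σzᵢ/Kᵢ = 1.584 > 1, so g(0) = 0.390 > 0 and g(1) = -0.584 < 0.
Newton iteration, ψ⁰ = 0.5:
  ψ = 0.500: g = -0.0547, g' = -0.720 → ψ = 0.424
Converged at ψ = 0.424.
Compositions from xᵢ = zᵢ/(1+ψ(Kᵢ−1)), yᵢ = Kᵢxᵢ:
  1: x = 0.038, y = 0.137
  2: x = 0.051, y = 0.170
  3: x = 0.272, y = 0.454
  4: x = 0.322, y = 0.150
  5: x = 0.318, y = 0.089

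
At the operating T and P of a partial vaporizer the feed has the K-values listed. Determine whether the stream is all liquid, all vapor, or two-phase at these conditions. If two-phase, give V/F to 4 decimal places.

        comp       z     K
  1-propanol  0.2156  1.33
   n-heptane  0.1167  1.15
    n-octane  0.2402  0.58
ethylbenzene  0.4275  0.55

all liquid

ΣzᵢKᵢ = 0.7954; Σzᵢ/Kᵢ = 1.4550.
Since ΣzᵢKᵢ < 1 the mixture is below its bubble point — single liquid phase.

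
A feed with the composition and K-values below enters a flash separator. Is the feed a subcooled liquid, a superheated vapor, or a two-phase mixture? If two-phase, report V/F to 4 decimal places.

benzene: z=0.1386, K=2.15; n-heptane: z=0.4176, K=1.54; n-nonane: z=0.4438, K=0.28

two-phase, V/F = 0.1240

ΣzᵢKᵢ = 1.0654; Σzᵢ/Kᵢ = 1.9206.
Both exceed 1, so a two-phase solution exists.
Let ψ = V/F and solve Σ zᵢ(Kᵢ−1)/(1+ψ(Kᵢ−1)) = 0.
Newton iteration, ψ⁰ = 0.44:
  ψ = 0.4400: g = -0.17966, g' = -0.6532 → ψ = 0.1650
  ψ = 0.1650: g = -0.02157, g' = -0.5284 → ψ = 0.1241
  ψ = 0.1241: g = -0.00009, g' = -0.5248 → ψ = 0.1240
Converged at ψ = 0.1240.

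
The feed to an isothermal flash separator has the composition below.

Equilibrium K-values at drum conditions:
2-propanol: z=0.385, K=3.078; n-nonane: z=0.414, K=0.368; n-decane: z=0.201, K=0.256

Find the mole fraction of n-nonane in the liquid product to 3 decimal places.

Material balance + equilibrium reduce to Σ zᵢ(Kᵢ−1)/(1+ψ(Kᵢ−1)) = 0.
Check two-phase: ΣzᵢKᵢ = 1.389 > 1 and Σzᵢ/Kᵢ = 2.035 > 1, so g(0) = 0.389 > 0 and g(1) = -1.035 < 0.
Newton iteration, ψ⁰ = 0.59:
  ψ = 0.590: g = -0.3244, g' = -1.109 → ψ = 0.298
  ψ = 0.298: g = -0.0200, g' = -1.069 → ψ = 0.279
Converged at ψ = 0.279.
Compositions from xᵢ = zᵢ/(1+ψ(Kᵢ−1)), yᵢ = Kᵢxᵢ:
  2-propanol: x = 0.244, y = 0.750
  n-nonane: x = 0.503, y = 0.185
  n-decane: x = 0.254, y = 0.065

x_n-nonane = 0.503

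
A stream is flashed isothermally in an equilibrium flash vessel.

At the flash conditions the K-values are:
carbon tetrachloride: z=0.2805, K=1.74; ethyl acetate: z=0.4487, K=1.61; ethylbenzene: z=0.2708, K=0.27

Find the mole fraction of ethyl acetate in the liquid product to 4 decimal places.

Newton iteration, V/F⁰ = 0.66:
  V/F = 0.6600: g = -0.04688, g' = -0.6916 → V/F = 0.5922
  V/F = 0.5922: g = -0.00284, g' = -0.6122 → V/F = 0.5876
Converged at V/F = 0.5876.
Compositions from xᵢ = zᵢ/(1+V/F(Kᵢ−1)), yᵢ = Kᵢxᵢ:
  carbon tetrachloride: x = 0.1955, y = 0.3402
  ethyl acetate: x = 0.3303, y = 0.5318
  ethylbenzene: x = 0.4742, y = 0.1280

x_ethyl acetate = 0.3303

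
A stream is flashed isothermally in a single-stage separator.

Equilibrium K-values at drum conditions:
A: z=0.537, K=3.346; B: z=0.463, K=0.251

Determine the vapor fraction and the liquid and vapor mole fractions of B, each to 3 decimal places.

ψ = 0.520, x_B = 0.758, y_B = 0.190

Rachford–Rice: g(ψ) = Σ zᵢ(Kᵢ−1)/(1+ψ(Kᵢ−1)) = 0.
g(0) = ΣzᵢKᵢ − 1 = 0.913 and g(1) = 1 − Σzᵢ/Kᵢ = -1.005, so a root lies in (0, 1).
Iterate (Newton) starting at ψ = 0.62:
  ψ = 0.620: g = -0.1342, g' = -1.396 → ψ = 0.524
  ψ = 0.524: g = -0.0055, g' = -1.298 → ψ = 0.520
Converged at ψ = 0.520.
Compositions from xᵢ = zᵢ/(1+ψ(Kᵢ−1)), yᵢ = Kᵢxᵢ:
  A: x = 0.242, y = 0.810
  B: x = 0.758, y = 0.190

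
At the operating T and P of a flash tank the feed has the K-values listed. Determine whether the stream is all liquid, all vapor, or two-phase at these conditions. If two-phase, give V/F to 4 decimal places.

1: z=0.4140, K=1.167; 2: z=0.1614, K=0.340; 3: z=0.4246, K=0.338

ΣzᵢKᵢ = 0.6815; Σzᵢ/Kᵢ = 2.0857.
Since ΣzᵢKᵢ < 1 the mixture is below its bubble point — single liquid phase.

all liquid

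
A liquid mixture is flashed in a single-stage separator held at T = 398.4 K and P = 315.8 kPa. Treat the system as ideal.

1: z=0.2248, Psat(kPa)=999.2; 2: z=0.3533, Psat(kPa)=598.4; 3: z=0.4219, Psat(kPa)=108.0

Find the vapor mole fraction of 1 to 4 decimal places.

Raoult's law: Kᵢ = Pᵢˢᵃᵗ/P = Pᵢˢᵃᵗ/315.8.
  K_1 = 999.2/315.8 = 3.164028, K_2 = 598.4/315.8 = 1.894870, K_3 = 108.0/315.8 = 0.341989
Material balance + equilibrium reduce to Σ zᵢ(Kᵢ−1)/(1+ψ(Kᵢ−1)) = 0.
Feasibility: ΣzᵢKᵢ = 1.5250, Σzᵢ/Kᵢ = 1.4912 — both > 1, two phases present.
Newton iteration, ψ⁰ = 0.5:
  ψ = 0.5000: g = 0.03834, g' = -0.7836 → ψ = 0.5489
  ψ = 0.5489: g = -0.00023, g' = -0.7948 → ψ = 0.5486
Converged at ψ = 0.5486.
Compositions from xᵢ = zᵢ/(1+ψ(Kᵢ−1)), yᵢ = Kᵢxᵢ:
  1: x = 0.1028, y = 0.3252
  2: x = 0.2370, y = 0.4490
  3: x = 0.6603, y = 0.2258

y_1 = 0.3252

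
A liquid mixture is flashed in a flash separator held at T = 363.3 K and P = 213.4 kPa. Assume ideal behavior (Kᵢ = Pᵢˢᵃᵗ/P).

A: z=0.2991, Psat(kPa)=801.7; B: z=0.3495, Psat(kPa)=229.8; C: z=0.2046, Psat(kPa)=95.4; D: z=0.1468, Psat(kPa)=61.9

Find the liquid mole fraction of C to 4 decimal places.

x_C = 0.3009

Raoult's law: Kᵢ = Pᵢˢᵃᵗ/P = Pᵢˢᵃᵗ/213.4.
  K_A = 801.7/213.4 = 3.756795, K_B = 229.8/213.4 = 1.076851, K_C = 95.4/213.4 = 0.447048, K_D = 61.9/213.4 = 0.290066
Rachford–Rice: g(ψ) = Σ zᵢ(Kᵢ−1)/(1+ψ(Kᵢ−1)) = 0.
g(0) = ΣzᵢKᵢ − 1 = 0.6341 and g(1) = 1 − Σzᵢ/Kᵢ = -0.3679, so a root lies in (0, 1).
Newton iteration, ψ⁰ = 0.5:
  ψ = 0.5000: g = 0.05462, g' = -0.7011 → ψ = 0.5779
  ψ = 0.5779: g = 0.00070, g' = -0.6878 → ψ = 0.5789
Converged at ψ = 0.5789.
Compositions from xᵢ = zᵢ/(1+ψ(Kᵢ−1)), yᵢ = Kᵢxᵢ:
  A: x = 0.1152, y = 0.4328
  B: x = 0.3346, y = 0.3603
  C: x = 0.3009, y = 0.1345
  D: x = 0.2492, y = 0.0723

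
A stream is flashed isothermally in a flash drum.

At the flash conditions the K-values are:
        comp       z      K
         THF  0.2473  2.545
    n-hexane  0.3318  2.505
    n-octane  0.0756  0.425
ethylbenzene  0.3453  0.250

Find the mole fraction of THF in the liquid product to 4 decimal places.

Rachford–Rice: g(ψ) = Σ zᵢ(Kᵢ−1)/(1+ψ(Kᵢ−1)) = 0.
Check two-phase: ΣzᵢKᵢ = 1.5790 > 1 and Σzᵢ/Kᵢ = 1.7887 > 1, so g(0) = 0.5790 > 0 and g(1) = -0.7887 < 0.
Newton–Raphson from ψ = 0.5:
  ψ = 0.5000: g = 0.02513, g' = -0.9791 → ψ = 0.5257
  ψ = 0.5257: g = -0.00019, g' = -0.9947 → ψ = 0.5255
Converged at ψ = 0.5255.
Compositions from xᵢ = zᵢ/(1+ψ(Kᵢ−1)), yᵢ = Kᵢxᵢ:
  THF: x = 0.1365, y = 0.3474
  n-hexane: x = 0.1853, y = 0.4641
  n-octane: x = 0.1083, y = 0.0460
  ethylbenzene: x = 0.5699, y = 0.1425

x_THF = 0.1365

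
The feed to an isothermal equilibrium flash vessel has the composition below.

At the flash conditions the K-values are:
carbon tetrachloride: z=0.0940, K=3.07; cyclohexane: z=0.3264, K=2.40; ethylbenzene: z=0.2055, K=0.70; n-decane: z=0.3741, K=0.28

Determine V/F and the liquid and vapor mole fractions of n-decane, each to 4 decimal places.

Newton–Raphson from V/F = 0.46:
  V/F = 0.4600: g = -0.09663, g' = -0.8009 → V/F = 0.3393
  V/F = 0.3393: g = -0.00099, g' = -0.7955 → V/F = 0.3381
Converged at V/F = 0.3381.
Compositions from xᵢ = zᵢ/(1+V/F(Kᵢ−1)), yᵢ = Kᵢxᵢ:
  carbon tetrachloride: x = 0.0553, y = 0.1698
  cyclohexane: x = 0.2215, y = 0.5317
  ethylbenzene: x = 0.2287, y = 0.1601
  n-decane: x = 0.4945, y = 0.1385

V/F = 0.3381, x_n-decane = 0.4945, y_n-decane = 0.1385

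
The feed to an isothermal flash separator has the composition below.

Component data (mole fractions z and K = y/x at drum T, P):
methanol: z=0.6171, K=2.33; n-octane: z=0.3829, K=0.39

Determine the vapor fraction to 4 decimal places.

ψ = 0.7237

Binary case is linear: z₁(K₁−1)(1+ψ(K₂−1)) + z₂(K₂−1)(1+ψ(K₁−1)) = 0
⇒ ψ = [z₁(K₁−1)+z₂(K₂−1)] / [−(K₁−1)(K₂−1)] = 0.58717/0.81130 = 0.7237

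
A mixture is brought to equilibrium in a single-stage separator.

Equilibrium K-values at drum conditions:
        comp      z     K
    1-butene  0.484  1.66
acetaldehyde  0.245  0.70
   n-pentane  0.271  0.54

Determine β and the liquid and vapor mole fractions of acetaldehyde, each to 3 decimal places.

Material balance + equilibrium reduce to Σ zᵢ(Kᵢ−1)/(1+β(Kᵢ−1)) = 0.
Check two-phase: ΣzᵢKᵢ = 1.121 > 1 and Σzᵢ/Kᵢ = 1.143 > 1, so g(0) = 0.121 > 0 and g(1) = -0.143 < 0.
Newton iteration, β⁰ = 0.5:
  β = 0.500: g = -0.0082, g' = -0.246 → β = 0.467
Converged at β = 0.467.
Compositions from xᵢ = zᵢ/(1+β(Kᵢ−1)), yᵢ = Kᵢxᵢ:
  1-butene: x = 0.370, y = 0.614
  acetaldehyde: x = 0.285, y = 0.199
  n-pentane: x = 0.345, y = 0.186

β = 0.467, x_acetaldehyde = 0.285, y_acetaldehyde = 0.199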